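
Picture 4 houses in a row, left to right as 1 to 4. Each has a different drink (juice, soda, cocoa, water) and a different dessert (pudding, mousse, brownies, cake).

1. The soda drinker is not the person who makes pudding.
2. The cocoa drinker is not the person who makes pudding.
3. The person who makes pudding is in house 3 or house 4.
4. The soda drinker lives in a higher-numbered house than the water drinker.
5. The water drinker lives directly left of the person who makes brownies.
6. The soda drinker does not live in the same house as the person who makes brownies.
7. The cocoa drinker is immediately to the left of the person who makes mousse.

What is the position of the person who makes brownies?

2

House 1's dessert must be cake (nothing else left).
The person who makes pudding is narrowed to house 3 or 4; consider each.
Placing it in house 3 leads to a contradiction, so it's in house 4.
So house 4 gets juice for drink.
House 3's drink must be soda (nothing else left).
Clue 6 places the person who makes brownies in house 2.
House 3 dessert: only mousse fits.
The water drinker is in house 1 (clue 5).
The cocoa drinker is in house 2 (clue 7).
So: house 1 = water/cake, house 2 = cocoa/brownies, house 3 = soda/mousse, house 4 = juice/pudding.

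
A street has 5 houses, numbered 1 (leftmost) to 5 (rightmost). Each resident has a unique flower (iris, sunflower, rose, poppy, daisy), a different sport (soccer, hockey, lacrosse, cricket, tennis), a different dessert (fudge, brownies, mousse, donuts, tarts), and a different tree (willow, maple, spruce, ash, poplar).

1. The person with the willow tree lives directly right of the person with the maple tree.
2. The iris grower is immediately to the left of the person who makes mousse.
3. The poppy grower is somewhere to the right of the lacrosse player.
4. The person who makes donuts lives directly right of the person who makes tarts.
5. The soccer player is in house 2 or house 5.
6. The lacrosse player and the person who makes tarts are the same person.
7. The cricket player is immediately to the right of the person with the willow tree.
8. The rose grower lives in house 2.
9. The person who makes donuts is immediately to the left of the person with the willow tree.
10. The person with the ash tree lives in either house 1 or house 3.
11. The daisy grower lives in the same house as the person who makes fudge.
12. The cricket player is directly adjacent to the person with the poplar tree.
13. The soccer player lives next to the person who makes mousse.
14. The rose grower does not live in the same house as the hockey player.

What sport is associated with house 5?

Clue 8 places the rose grower in house 2.
Clue 2: the iris grower is in house 3.
By clue 2, the person who makes mousse is in house 4.
Clue 13 places the soccer player in house 5.
So house 4 gets cricket for sport.
Clue 7 places the person with the willow tree in house 3.
From clue 9, the person who makes donuts must be in house 2.
So house 1 gets tarts for dessert.
So house 3 gets brownies for dessert.
House 5's dessert must be fudge (nothing else left).
House 1's tree must be ash (nothing else left).
The only tree still possible for house 2 is maple.
The only tree still possible for house 4 is spruce.
That leaves poplar as the tree for house 5.
From clue 6, the lacrosse player must be in house 1.
By clue 11, the daisy grower is in house 5.
The only flower still possible for house 1 is sunflower.
That leaves poppy as the flower for house 4.
House 2's sport must be tennis (nothing else left).
House 3 sport: only hockey fits.
So: house 1 = sunflower/lacrosse/tarts/ash, house 2 = rose/tennis/donuts/maple, house 3 = iris/hockey/brownies/willow, house 4 = poppy/cricket/mousse/spruce, house 5 = daisy/soccer/fudge/poplar.

soccer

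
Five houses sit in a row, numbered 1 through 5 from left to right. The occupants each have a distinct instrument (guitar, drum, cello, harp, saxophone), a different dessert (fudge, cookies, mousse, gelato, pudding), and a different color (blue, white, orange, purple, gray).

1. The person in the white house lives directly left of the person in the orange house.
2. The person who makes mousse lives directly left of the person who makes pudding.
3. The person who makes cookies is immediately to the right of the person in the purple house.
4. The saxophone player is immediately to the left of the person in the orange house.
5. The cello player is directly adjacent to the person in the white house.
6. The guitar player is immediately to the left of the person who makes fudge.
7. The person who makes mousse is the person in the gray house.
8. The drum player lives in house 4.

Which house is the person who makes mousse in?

1

Clue 8 places the drum player in house 4.
That leaves blue as the color for house 5.
That leaves harp as the instrument for house 5.
The cello player is narrowed to house 1 or 2 or 3; consider each.
Placing it in house 2 and house 3 leads to a contradiction, so it's in house 1.
Clue 5: the person in the white house is in house 2.
By clue 1, the person in the orange house is in house 3.
The saxophone player is in house 2 (clue 4).
The only instrument still possible for house 3 is guitar.
From clue 6, the person who makes fudge must be in house 4.
The only dessert still possible for house 1 is mousse.
House 3 dessert: only gelato fits.
Clue 2 places the person who makes pudding in house 2.
From clue 7, the person in the gray house must be in house 1.
The only dessert still possible for house 5 is cookies.
So house 4 gets purple for color.
So: house 1 = cello/mousse/gray, house 2 = saxophone/pudding/white, house 3 = guitar/gelato/orange, house 4 = drum/fudge/purple, house 5 = harp/cookies/blue.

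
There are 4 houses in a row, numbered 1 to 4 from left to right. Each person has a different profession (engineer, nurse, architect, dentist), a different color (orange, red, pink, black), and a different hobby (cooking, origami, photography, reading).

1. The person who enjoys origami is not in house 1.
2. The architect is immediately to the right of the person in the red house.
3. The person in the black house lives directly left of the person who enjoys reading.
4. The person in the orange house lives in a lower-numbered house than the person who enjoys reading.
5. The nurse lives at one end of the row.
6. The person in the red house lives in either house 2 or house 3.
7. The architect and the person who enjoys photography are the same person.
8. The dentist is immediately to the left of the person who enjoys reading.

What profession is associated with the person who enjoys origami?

That leaves pink as the color for house 4.
That leaves cooking as the hobby for house 1.
The architect is narrowed to house 3 or 4; consider each.
Placing it in house 3 leads to a contradiction, so it's in house 4.
From clue 2, the person in the red house must be in house 3.
By clue 7, the person who enjoys photography is in house 4.
The only profession still possible for house 1 is nurse.
The only profession still possible for house 2 is dentist.
So house 3 gets engineer for profession.
The person who enjoys reading is in house 3 (clue 8).
The only hobby still possible for house 2 is origami.
Clue 3 places the person in the black house in house 2.
So house 1 gets orange for color.
So: house 1 = nurse/orange/cooking, house 2 = dentist/black/origami, house 3 = engineer/red/reading, house 4 = architect/pink/photography.

dentist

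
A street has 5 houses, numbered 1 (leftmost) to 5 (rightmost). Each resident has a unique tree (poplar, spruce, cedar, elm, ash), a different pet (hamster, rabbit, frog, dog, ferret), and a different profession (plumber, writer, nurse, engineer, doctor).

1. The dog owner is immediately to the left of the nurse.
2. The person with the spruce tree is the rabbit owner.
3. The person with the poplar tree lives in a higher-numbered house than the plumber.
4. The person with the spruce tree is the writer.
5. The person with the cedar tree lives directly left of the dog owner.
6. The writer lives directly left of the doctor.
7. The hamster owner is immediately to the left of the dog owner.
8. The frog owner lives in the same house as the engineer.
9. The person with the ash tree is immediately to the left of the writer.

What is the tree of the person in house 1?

The person with the ash tree is narrowed to house 1 or 2 or 3; consider each.
Placing it in house 2 and house 3 leads to a contradiction, so it's in house 1.
By clue 9, the writer is in house 2.
Clue 4 places the person with the spruce tree in house 2.
Clue 6: the doctor is in house 3.
The only tree still possible for house 3 is cedar.
Clue 2 places the rabbit owner in house 2.
Clue 5: the dog owner is in house 4.
Clue 7: the hamster owner is in house 3.
By clue 1, the nurse is in house 5.
House 1's profession must be engineer (nothing else left).
House 4 profession: only plumber fits.
The person with the poplar tree is in house 5 (clue 3).
Clue 8: the frog owner is in house 1.
House 4 tree: only elm fits.
House 5's pet must be ferret (nothing else left).
So: house 1 = ash/frog/engineer, house 2 = spruce/rabbit/writer, house 3 = cedar/hamster/doctor, house 4 = elm/dog/plumber, house 5 = poplar/ferret/nurse.

ash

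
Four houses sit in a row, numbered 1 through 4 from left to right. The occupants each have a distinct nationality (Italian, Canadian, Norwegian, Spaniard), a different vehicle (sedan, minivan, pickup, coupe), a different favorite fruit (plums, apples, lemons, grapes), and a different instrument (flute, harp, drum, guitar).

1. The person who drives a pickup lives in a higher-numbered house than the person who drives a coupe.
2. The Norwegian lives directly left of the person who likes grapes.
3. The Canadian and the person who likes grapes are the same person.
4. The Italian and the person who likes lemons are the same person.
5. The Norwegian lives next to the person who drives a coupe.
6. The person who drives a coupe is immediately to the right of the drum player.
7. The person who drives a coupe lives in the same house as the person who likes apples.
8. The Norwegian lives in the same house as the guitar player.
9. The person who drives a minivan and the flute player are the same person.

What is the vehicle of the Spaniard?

The person who drives a coupe is narrowed to house 2 or 3; consider each.
Placing it in house 3 leads to a contradiction, so it's in house 2.
Clue 6 places the drum player in house 1.
Clue 7: the person who likes apples is in house 2.
The only instrument still possible for house 3 is guitar.
Clue 2: the Norwegian is in house 3.
Clue 2: the person who likes grapes is in house 4.
Clue 3 places the Canadian in house 4.
By clue 9, the person who drives a minivan is in house 4.
By clue 9, the flute player is in house 4.
The only nationality still possible for house 2 is Spaniard.
House 1's vehicle must be sedan (nothing else left).
The only vehicle still possible for house 3 is pickup.
House 2 instrument: only harp fits.
By clue 4, the person who likes lemons is in house 1.
The only nationality still possible for house 1 is Italian.
The only favorite fruit still possible for house 3 is plums.
So: house 1 = Italian/sedan/lemons/drum, house 2 = Spaniard/coupe/apples/harp, house 3 = Norwegian/pickup/plums/guitar, house 4 = Canadian/minivan/grapes/flute.

coupe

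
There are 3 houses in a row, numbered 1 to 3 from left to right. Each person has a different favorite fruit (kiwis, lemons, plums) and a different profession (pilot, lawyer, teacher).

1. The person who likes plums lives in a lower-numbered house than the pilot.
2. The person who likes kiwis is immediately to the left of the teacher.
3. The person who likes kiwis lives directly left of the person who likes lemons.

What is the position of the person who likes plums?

So house 3 gets lemons for favorite fruit.
House 1 profession: only lawyer fits.
Clue 3 places the person who likes kiwis in house 2.
House 1 favorite fruit: only plums fits.
From clue 2, the teacher must be in house 3.
House 2's profession must be pilot (nothing else left).
So: house 1 = plums/lawyer, house 2 = kiwis/pilot, house 3 = lemons/teacher.

1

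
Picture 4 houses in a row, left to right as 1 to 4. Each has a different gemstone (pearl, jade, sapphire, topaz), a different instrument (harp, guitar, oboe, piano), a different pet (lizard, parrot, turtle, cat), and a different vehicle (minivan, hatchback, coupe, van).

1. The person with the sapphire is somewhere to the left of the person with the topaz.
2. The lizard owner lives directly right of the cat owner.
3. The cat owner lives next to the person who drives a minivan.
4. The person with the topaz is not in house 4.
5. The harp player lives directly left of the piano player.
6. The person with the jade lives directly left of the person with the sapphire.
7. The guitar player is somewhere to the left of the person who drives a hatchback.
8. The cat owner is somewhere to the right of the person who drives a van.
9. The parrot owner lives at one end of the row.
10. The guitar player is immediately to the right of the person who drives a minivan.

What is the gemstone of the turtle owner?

The only gemstone still possible for house 4 is pearl.
The person with the sapphire is in house 2 (clue 1).
The person with the topaz is in house 3 (clue 1).
Clue 6 places the person with the jade in house 1.
The guitar player is narrowed to house 2 or 3; consider each.
Placing it in house 2 leads to a contradiction, so it's in house 3.
By clue 7, the person who drives a hatchback is in house 4.
Clue 10: the person who drives a minivan is in house 2.
The only vehicle still possible for house 1 is van.
House 3 vehicle: only coupe fits.
By clue 3, the cat owner is in house 3.
Clue 5: the harp player is in house 1.
Clue 5 places the piano player in house 2.
The only instrument still possible for house 4 is oboe.
House 2 pet: only turtle fits.
That leaves parrot as the pet for house 1.
House 4 pet: only lizard fits.
So: house 1 = jade/harp/parrot/van, house 2 = sapphire/piano/turtle/minivan, house 3 = topaz/guitar/cat/coupe, house 4 = pearl/oboe/lizard/hatchback.

sapphire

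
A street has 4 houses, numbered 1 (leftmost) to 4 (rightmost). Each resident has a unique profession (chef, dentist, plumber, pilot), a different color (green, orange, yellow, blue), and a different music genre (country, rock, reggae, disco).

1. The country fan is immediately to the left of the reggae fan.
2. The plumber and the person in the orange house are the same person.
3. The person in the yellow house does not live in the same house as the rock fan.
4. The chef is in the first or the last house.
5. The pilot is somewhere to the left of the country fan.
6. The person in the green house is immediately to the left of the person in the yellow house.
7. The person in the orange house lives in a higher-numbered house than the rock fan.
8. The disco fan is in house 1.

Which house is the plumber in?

4

The disco fan is in house 1 (clue 8).
The only music genre still possible for house 4 is reggae.
By clue 1, the country fan is in house 3.
So house 2 gets rock for music genre.
So house 1 gets blue for color.
House 2's color must be green (nothing else left).
Clue 6 places the person in the yellow house in house 3.
So house 4 gets orange for color.
From clue 2, the plumber must be in house 4.
House 3's profession must be dentist (nothing else left).
House 1 profession: only chef fits.
House 2's profession must be pilot (nothing else left).
So: house 1 = chef/blue/disco, house 2 = pilot/green/rock, house 3 = dentist/yellow/country, house 4 = plumber/orange/reggae.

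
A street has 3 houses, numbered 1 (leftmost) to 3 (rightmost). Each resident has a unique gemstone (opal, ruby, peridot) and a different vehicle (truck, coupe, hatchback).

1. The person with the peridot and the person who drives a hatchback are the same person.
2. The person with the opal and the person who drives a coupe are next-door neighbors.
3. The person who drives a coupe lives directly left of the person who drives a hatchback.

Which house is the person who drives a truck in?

The person with the peridot is narrowed to house 2 or 3; consider each.
Placing it in house 2 leads to a contradiction, so it's in house 3.
The person who drives a hatchback is in house 3 (clue 1).
The person who drives a coupe is in house 2 (clue 3).
House 1 vehicle: only truck fits.
Clue 2 places the person with the opal in house 1.
So house 2 gets ruby for gemstone.
So: house 1 = opal/truck, house 2 = ruby/coupe, house 3 = peridot/hatchback.

1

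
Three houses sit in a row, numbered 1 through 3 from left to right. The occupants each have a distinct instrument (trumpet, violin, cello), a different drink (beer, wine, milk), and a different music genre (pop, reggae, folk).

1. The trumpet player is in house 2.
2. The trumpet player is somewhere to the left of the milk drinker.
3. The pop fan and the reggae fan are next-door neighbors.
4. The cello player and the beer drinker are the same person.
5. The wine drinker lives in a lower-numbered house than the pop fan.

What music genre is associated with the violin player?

By clue 1, the trumpet player is in house 2.
Clue 2 places the milk drinker in house 3.
Clue 4: the cello player is in house 1.
Clue 4 places the beer drinker in house 1.
That leaves violin as the instrument for house 3.
House 2 drink: only wine fits.
Clue 5 places the pop fan in house 3.
Clue 3 places the reggae fan in house 2.
House 1 music genre: only folk fits.
So: house 1 = cello/beer/folk, house 2 = trumpet/wine/reggae, house 3 = violin/milk/pop.

pop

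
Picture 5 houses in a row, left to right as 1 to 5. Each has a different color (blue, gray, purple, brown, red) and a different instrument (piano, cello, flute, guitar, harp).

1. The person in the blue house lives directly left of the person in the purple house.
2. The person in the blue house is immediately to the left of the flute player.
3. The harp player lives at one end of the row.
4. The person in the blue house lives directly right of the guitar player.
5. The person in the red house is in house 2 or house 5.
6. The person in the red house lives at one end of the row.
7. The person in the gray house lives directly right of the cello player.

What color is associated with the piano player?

By clue 6, the person in the red house is in house 5.
That leaves brown as the color for house 1.
The person in the blue house is narrowed to house 2 or 3; consider each.
Placing it in house 2 leads to a contradiction, so it's in house 3.
The person in the purple house is in house 4 (clue 1).
Clue 2 places the flute player in house 4.
Clue 4: the guitar player is in house 2.
That leaves gray as the color for house 2.
By clue 7, the cello player is in house 1.
So house 3 gets piano for instrument.
So house 5 gets harp for instrument.
So: house 1 = brown/cello, house 2 = gray/guitar, house 3 = blue/piano, house 4 = purple/flute, house 5 = red/harp.

blue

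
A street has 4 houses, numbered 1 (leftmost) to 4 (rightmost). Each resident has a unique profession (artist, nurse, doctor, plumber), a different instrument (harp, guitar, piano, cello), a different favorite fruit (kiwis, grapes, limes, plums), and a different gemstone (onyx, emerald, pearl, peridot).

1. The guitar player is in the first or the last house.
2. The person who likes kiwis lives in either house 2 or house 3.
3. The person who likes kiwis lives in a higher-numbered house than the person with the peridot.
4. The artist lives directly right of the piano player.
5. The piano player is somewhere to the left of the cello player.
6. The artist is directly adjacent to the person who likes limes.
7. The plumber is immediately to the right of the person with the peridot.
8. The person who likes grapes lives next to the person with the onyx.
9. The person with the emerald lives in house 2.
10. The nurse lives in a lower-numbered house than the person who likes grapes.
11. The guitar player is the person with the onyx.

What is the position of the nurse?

1

The person with the emerald is in house 2 (clue 9).
The only gemstone still possible for house 1 is peridot.
House 3's gemstone must be pearl (nothing else left).
House 4's gemstone must be onyx (nothing else left).
The plumber is in house 2 (clue 7).
Clue 8: the person who likes grapes is in house 3.
The guitar player is in house 4 (clue 11).
From clue 5, the piano player must be in house 2.
The cello player is in house 3 (clue 5).
Clue 6 places the artist in house 3.
That leaves nurse as the profession for house 1.
House 4's profession must be doctor (nothing else left).
House 1's instrument must be harp (nothing else left).
House 1's favorite fruit must be plums (nothing else left).
That leaves kiwis as the favorite fruit for house 2.
So house 4 gets limes for favorite fruit.
So: house 1 = nurse/harp/plums/peridot, house 2 = plumber/piano/kiwis/emerald, house 3 = artist/cello/grapes/pearl, house 4 = doctor/guitar/limes/onyx.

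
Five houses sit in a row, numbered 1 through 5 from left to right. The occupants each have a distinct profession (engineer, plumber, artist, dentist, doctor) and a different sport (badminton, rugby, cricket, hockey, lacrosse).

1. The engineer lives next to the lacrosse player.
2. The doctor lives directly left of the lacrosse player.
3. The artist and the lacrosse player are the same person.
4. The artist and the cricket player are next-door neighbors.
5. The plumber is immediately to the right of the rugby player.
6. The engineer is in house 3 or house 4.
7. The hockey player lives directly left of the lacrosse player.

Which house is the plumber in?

The engineer is narrowed to house 3 or 4; consider each.
Placing it in house 4 leads to a contradiction, so it's in house 3.
House 1's profession must be doctor (nothing else left).
From clue 2, the lacrosse player must be in house 2.
The artist is in house 2 (clue 3).
Clue 7 places the hockey player in house 1.
So house 5 gets badminton for sport.
So house 3 gets cricket for sport.
House 4 sport: only rugby fits.
The plumber is in house 5 (clue 5).
So house 4 gets dentist for profession.
So: house 1 = doctor/hockey, house 2 = artist/lacrosse, house 3 = engineer/cricket, house 4 = dentist/rugby, house 5 = plumber/badminton.

5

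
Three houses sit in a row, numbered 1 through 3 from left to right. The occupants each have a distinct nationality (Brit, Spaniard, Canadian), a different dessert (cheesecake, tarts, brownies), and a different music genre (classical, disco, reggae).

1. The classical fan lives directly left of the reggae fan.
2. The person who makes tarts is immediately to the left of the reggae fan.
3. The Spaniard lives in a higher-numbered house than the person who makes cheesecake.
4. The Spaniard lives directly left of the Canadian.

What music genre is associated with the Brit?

disco

Clue 4: the Spaniard is in house 2.
Clue 4 places the Canadian in house 3.
House 1 nationality: only Brit fits.
So house 3 gets brownies for dessert.
Clue 3 places the person who makes cheesecake in house 1.
So house 2 gets tarts for dessert.
By clue 2, the reggae fan is in house 3.
By clue 1, the classical fan is in house 2.
The only music genre still possible for house 1 is disco.
So: house 1 = Brit/cheesecake/disco, house 2 = Spaniard/tarts/classical, house 3 = Canadian/brownies/reggae.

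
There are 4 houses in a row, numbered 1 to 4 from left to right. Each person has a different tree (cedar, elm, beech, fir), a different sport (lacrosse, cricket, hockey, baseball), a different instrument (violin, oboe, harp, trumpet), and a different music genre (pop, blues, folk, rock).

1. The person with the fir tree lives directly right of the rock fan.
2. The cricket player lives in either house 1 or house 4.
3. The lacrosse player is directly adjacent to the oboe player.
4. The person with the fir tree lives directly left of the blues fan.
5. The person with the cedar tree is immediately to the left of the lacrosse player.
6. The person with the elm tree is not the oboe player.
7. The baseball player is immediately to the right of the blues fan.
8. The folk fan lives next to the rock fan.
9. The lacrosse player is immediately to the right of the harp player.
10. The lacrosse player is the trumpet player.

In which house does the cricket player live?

From clue 7, the baseball player must be in house 4.
Clue 7: the blues fan is in house 3.
The person with the fir tree is in house 2 (clue 4).
So house 1 gets cricket for sport.
House 4's music genre must be pop (nothing else left).
From clue 1, the rock fan must be in house 1.
From clue 5, the lacrosse player must be in house 2.
By clue 8, the folk fan is in house 2.
By clue 9, the harp player is in house 1.
The trumpet player is in house 2 (clue 10).
That leaves cedar as the tree for house 1.
The only sport still possible for house 3 is hockey.
From clue 3, the oboe player must be in house 3.
From clue 6, the person with the elm tree must be in house 4.
So house 3 gets beech for tree.
That leaves violin as the instrument for house 4.
So: house 1 = cedar/cricket/harp/rock, house 2 = fir/lacrosse/trumpet/folk, house 3 = beech/hockey/oboe/blues, house 4 = elm/baseball/violin/pop.

1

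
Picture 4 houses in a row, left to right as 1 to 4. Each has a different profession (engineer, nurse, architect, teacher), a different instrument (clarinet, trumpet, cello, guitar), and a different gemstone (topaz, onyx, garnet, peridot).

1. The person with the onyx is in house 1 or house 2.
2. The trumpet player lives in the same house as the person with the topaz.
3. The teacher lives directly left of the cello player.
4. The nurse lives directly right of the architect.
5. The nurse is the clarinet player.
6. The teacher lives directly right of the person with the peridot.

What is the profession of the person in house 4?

engineer

The teacher is narrowed to house 2 or 3; consider each.
Placing it in house 2 leads to a contradiction, so it's in house 3.
By clue 3, the cello player is in house 4.
From clue 6, the person with the peridot must be in house 2.
By clue 4, the nurse is in house 2.
The architect is in house 1 (clue 4).
Clue 5: the clarinet player is in house 2.
That leaves engineer as the profession for house 4.
The only gemstone still possible for house 1 is onyx.
The only gemstone still possible for house 4 is garnet.
The trumpet player is in house 3 (clue 2).
House 1 instrument: only guitar fits.
The only gemstone still possible for house 3 is topaz.
So: house 1 = architect/guitar/onyx, house 2 = nurse/clarinet/peridot, house 3 = teacher/trumpet/topaz, house 4 = engineer/cello/garnet.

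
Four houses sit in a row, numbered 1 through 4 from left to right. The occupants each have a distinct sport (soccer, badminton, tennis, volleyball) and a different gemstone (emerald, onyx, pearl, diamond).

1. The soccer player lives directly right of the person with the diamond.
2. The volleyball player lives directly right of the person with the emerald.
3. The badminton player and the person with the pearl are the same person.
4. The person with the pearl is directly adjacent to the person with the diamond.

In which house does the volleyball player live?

The soccer player is narrowed to house 2 or 3 or 4; consider each.
Placing it in house 2 and house 4 leads to a contradiction, so it's in house 3.
Clue 1: the person with the diamond is in house 2.
House 4 gemstone: only onyx fits.
Clue 3: the badminton player is in house 1.
Clue 3: the person with the pearl is in house 1.
House 3's gemstone must be emerald (nothing else left).
Clue 2 places the volleyball player in house 4.
So house 2 gets tennis for sport.
So: house 1 = badminton/pearl, house 2 = tennis/diamond, house 3 = soccer/emerald, house 4 = volleyball/onyx.

4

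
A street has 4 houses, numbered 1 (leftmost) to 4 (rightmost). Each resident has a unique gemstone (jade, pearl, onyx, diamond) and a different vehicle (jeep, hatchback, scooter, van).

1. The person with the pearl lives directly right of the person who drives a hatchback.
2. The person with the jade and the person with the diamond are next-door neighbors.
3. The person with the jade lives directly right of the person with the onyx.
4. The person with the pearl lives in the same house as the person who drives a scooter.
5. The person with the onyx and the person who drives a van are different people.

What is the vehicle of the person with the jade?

The person with the jade is narrowed to house 2 or 3 or 4; consider each.
Placing it in house 3 and house 4 leads to a contradiction, so it's in house 2.
Clue 3: the person with the onyx is in house 1.
That leaves diamond as the gemstone for house 3.
The only gemstone still possible for house 4 is pearl.
The person who drives a hatchback is in house 3 (clue 1).
The person who drives a scooter is in house 4 (clue 4).
The only vehicle still possible for house 1 is jeep.
House 2 vehicle: only van fits.
So: house 1 = onyx/jeep, house 2 = jade/van, house 3 = diamond/hatchback, house 4 = pearl/scooter.

van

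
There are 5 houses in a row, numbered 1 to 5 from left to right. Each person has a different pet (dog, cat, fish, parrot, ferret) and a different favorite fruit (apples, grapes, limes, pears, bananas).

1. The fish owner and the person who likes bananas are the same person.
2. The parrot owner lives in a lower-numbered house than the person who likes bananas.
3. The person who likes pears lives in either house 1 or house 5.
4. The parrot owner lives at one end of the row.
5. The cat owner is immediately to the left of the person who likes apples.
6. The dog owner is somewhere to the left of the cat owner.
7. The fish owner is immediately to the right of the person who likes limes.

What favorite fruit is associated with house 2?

limes

The parrot owner is in house 1 (clue 4).
The cat owner is narrowed to house 3 or 4; consider each.
Placing it in house 3 leads to a contradiction, so it's in house 4.
Clue 5 places the person who likes apples in house 5.
So house 1 gets pears for favorite fruit.
Clue 7: the fish owner is in house 3.
By clue 7, the person who likes limes is in house 2.
The only pet still possible for house 5 is ferret.
House 3 favorite fruit: only bananas fits.
House 4 favorite fruit: only grapes fits.
So house 2 gets dog for pet.
So: house 1 = parrot/pears, house 2 = dog/limes, house 3 = fish/bananas, house 4 = cat/grapes, house 5 = ferret/apples.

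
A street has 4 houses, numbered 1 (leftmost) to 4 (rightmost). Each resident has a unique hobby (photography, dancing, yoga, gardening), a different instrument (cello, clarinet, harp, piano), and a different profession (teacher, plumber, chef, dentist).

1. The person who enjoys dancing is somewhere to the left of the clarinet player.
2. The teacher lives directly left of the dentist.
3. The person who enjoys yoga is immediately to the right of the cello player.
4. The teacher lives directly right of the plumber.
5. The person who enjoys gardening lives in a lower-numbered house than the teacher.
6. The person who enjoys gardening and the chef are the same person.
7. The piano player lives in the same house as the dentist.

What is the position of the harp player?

1

The only profession still possible for house 4 is dentist.
Clue 2 places the teacher in house 3.
From clue 4, the plumber must be in house 2.
By clue 7, the piano player is in house 4.
House 1 profession: only chef fits.
By clue 6, the person who enjoys gardening is in house 1.
Clue 1 places the clarinet player in house 3.
House 2's hobby must be dancing (nothing else left).
Clue 3 places the person who enjoys yoga in house 3.
The cello player is in house 2 (clue 3).
House 4 hobby: only photography fits.
That leaves harp as the instrument for house 1.
So: house 1 = gardening/harp/chef, house 2 = dancing/cello/plumber, house 3 = yoga/clarinet/teacher, house 4 = photography/piano/dentist.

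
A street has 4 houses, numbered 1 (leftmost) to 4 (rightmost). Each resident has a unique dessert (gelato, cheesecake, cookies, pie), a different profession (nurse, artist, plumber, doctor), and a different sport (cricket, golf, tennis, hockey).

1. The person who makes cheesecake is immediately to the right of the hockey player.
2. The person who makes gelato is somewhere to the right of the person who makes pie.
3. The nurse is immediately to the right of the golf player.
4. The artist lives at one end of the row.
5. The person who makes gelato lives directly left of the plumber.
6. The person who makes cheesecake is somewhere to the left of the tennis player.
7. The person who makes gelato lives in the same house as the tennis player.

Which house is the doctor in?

Clue 7 places the person who makes gelato in house 3.
Clue 7: the tennis player is in house 3.
The only dessert still possible for house 1 is pie.
That leaves cheesecake as the dessert for house 2.
That leaves cookies as the dessert for house 4.
That leaves cricket as the sport for house 4.
From clue 1, the hockey player must be in house 1.
By clue 5, the plumber is in house 4.
House 2's sport must be golf (nothing else left).
Clue 3: the nurse is in house 3.
So house 1 gets artist for profession.
So house 2 gets doctor for profession.
So: house 1 = pie/artist/hockey, house 2 = cheesecake/doctor/golf, house 3 = gelato/nurse/tennis, house 4 = cookies/plumber/cricket.

2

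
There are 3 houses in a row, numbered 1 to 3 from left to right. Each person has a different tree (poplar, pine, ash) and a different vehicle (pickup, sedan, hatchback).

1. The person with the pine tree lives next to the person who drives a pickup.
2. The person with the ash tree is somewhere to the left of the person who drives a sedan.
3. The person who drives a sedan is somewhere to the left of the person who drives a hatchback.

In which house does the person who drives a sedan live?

2

Clue 3: the person who drives a sedan is in house 2.
By clue 3, the person who drives a hatchback is in house 3.
That leaves pickup as the vehicle for house 1.
From clue 1, the person with the pine tree must be in house 2.
Clue 2 places the person with the ash tree in house 1.
So house 3 gets poplar for tree.
So: house 1 = ash/pickup, house 2 = pine/sedan, house 3 = poplar/hatchback.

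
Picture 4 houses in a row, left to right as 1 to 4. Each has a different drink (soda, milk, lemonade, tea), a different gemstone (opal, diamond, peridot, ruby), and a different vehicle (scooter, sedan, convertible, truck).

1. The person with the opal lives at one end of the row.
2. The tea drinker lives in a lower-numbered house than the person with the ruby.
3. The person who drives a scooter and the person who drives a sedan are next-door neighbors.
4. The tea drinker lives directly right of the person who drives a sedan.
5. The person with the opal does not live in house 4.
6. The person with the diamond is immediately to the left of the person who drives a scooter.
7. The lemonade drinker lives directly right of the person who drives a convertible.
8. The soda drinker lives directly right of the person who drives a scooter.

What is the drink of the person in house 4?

Clue 5: the person with the opal is in house 1.
House 1 drink: only milk fits.
The only vehicle still possible for house 4 is truck.
The person with the diamond is in house 2 (clue 6).
The person who drives a scooter is in house 3 (clue 6).
The soda drinker is in house 4 (clue 8).
Clue 3 places the person who drives a sedan in house 2.
The tea drinker is in house 3 (clue 4).
The only drink still possible for house 2 is lemonade.
House 1's vehicle must be convertible (nothing else left).
Clue 2: the person with the ruby is in house 4.
House 3 gemstone: only peridot fits.
So: house 1 = milk/opal/convertible, house 2 = lemonade/diamond/sedan, house 3 = tea/peridot/scooter, house 4 = soda/ruby/truck.

soda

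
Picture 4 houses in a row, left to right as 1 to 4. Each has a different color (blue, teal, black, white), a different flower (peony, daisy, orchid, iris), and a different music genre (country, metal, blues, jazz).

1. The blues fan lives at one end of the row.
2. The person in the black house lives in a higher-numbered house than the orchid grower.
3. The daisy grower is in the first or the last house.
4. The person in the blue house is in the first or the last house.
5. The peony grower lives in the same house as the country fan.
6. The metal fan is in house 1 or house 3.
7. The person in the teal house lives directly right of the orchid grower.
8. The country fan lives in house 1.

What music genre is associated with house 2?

Clue 8: the country fan is in house 1.
The only music genre still possible for house 2 is jazz.
That leaves metal as the music genre for house 3.
That leaves blues as the music genre for house 4.
Clue 5: the peony grower is in house 1.
House 4's flower must be daisy (nothing else left).
The only color still possible for house 2 is white.
The only color still possible for house 1 is blue.
The person in the black house is narrowed to house 3 or 4; consider each.
Placing it in house 3 leads to a contradiction, so it's in house 4.
So house 3 gets teal for color.
From clue 7, the orchid grower must be in house 2.
That leaves iris as the flower for house 3.
So: house 1 = blue/peony/country, house 2 = white/orchid/jazz, house 3 = teal/iris/metal, house 4 = black/daisy/blues.

jazz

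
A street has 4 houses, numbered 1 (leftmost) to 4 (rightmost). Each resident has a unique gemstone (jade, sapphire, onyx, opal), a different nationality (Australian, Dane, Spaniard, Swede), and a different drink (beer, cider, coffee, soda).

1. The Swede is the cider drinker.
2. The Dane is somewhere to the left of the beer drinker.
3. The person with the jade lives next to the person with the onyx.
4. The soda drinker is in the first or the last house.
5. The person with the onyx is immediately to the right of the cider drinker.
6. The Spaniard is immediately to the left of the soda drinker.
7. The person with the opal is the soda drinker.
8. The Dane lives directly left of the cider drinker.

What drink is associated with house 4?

From clue 6, the Spaniard must be in house 3.
Clue 6 places the soda drinker in house 4.
From clue 7, the person with the opal must be in house 4.
House 1 drink: only coffee fits.
Clue 1 places the Swede in house 2.
Clue 1 places the cider drinker in house 2.
From clue 5, the person with the onyx must be in house 3.
Clue 8 places the Dane in house 1.
The only nationality still possible for house 4 is Australian.
That leaves beer as the drink for house 3.
Clue 3 places the person with the jade in house 2.
House 1 gemstone: only sapphire fits.
So: house 1 = sapphire/Dane/coffee, house 2 = jade/Swede/cider, house 3 = onyx/Spaniard/beer, house 4 = opal/Australian/soda.

soda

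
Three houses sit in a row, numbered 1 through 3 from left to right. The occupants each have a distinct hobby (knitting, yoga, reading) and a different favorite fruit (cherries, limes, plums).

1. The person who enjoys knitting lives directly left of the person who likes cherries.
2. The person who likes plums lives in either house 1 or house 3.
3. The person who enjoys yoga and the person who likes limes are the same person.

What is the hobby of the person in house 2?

The person who enjoys knitting is narrowed to house 1 or 2; consider each.
Placing it in house 2 leads to a contradiction, so it's in house 1.
The person who likes cherries is in house 2 (clue 1).
From clue 3, the person who enjoys yoga must be in house 3.
Clue 3 places the person who likes limes in house 3.
That leaves reading as the hobby for house 2.
House 1's favorite fruit must be plums (nothing else left).
So: house 1 = knitting/plums, house 2 = reading/cherries, house 3 = yoga/limes.

reading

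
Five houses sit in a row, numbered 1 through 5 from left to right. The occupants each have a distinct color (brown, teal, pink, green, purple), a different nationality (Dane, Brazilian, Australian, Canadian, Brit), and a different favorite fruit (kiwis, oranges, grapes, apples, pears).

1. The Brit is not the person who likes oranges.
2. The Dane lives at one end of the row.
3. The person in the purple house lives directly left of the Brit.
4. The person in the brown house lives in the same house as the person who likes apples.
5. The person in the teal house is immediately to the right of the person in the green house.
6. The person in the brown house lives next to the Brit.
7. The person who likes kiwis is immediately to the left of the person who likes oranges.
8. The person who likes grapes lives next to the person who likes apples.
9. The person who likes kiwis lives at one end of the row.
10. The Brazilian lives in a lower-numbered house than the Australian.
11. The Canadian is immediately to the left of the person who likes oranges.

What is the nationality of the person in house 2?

Clue 9: the person who likes kiwis is in house 1.
Clue 7 places the person who likes oranges in house 2.
By clue 11, the Canadian is in house 1.
House 2 nationality: only Brazilian fits.
The only nationality still possible for house 5 is Dane.
The person in the purple house is narrowed to house 2 or 3; consider each.
Placing it in house 2 leads to a contradiction, so it's in house 3.
Clue 3: the Brit is in house 4.
The only nationality still possible for house 3 is Australian.
By clue 4, the person who likes apples is in house 5.
Clue 8 places the person who likes grapes in house 4.
House 2 color: only teal fits.
The only color still possible for house 5 is brown.
That leaves pears as the favorite fruit for house 3.
By clue 5, the person in the green house is in house 1.
House 4 color: only pink fits.
So: house 1 = green/Canadian/kiwis, house 2 = teal/Brazilian/oranges, house 3 = purple/Australian/pears, house 4 = pink/Brit/grapes, house 5 = brown/Dane/apples.

Brazilian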